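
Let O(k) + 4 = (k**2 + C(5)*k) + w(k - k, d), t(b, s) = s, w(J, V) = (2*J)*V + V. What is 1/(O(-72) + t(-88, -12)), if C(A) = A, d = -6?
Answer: 1/4802 ≈ 0.00020825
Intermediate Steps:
w(J, V) = V + 2*J*V (w(J, V) = 2*J*V + V = V + 2*J*V)
O(k) = -10 + k**2 + 5*k (O(k) = -4 + ((k**2 + 5*k) - 6*(1 + 2*(k - k))) = -4 + ((k**2 + 5*k) - 6*(1 + 2*0)) = -4 + ((k**2 + 5*k) - 6*(1 + 0)) = -4 + ((k**2 + 5*k) - 6*1) = -4 + ((k**2 + 5*k) - 6) = -4 + (-6 + k**2 + 5*k) = -10 + k**2 + 5*k)
1/(O(-72) + t(-88, -12)) = 1/((-10 + (-72)**2 + 5*(-72)) - 12) = 1/((-10 + 5184 - 360) - 12) = 1/(4814 - 12) = 1/4802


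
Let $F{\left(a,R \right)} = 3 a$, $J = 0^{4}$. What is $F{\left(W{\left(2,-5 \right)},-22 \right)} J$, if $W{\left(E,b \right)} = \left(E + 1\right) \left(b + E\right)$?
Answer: $0$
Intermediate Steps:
$W{\left(E,b \right)} = \left(1 + E\right) \left(E + b\right)$
$J = 0$
$F{\left(W{\left(2,-5 \right)},-22 \right)} J = 3 \left(2 - 5 + 2^{2} + 2 \left(-5\right)\right) 0 = 3 \left(2 - 5 + 4 - 10\right) 0 = 3 \left(-9\right) 0 = \left(-27\right) 0 = 0$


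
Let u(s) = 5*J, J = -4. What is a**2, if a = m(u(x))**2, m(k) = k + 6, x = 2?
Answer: 38416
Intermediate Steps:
u(s) = -20 (u(s) = 5*(-4) = -20)
m(k) = 6 + k
a = 196 (a = (6 - 20)**2 = (-14)**2 = 196)
a**2 = 196**2 = 38416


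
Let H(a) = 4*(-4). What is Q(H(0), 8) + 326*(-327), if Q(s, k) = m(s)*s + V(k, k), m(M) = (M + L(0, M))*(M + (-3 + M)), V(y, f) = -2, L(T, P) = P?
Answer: -124524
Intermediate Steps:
m(M) = 2*M*(-3 + 2*M) (m(M) = (M + M)*(M + (-3 + M)) = (2*M)*(-3 + 2*M) = 2*M*(-3 + 2*M))
H(a) = -16
Q(s, k) = -2 + 2*s²*(-3 + 2*s) (Q(s, k) = (2*s*(-3 + 2*s))*s - 2 = 2*s²*(-3 + 2*s) - 2 = -2 + 2*s²*(-3 + 2*s))
Q(H(0), 8) + 326*(-327) = (-2 + 2*(-16)²*(-3 + 2*(-16))) + 326*(-327) = (-2 + 2*256*(-3 - 32)) - 106602 = (-2 + 2*256*(-35)) - 106602 = (-2 - 17920) - 106602 = -17922 - 106602 = -124524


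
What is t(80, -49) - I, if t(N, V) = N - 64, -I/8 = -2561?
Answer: -20472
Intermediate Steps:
I = 20488 (I = -8*(-2561) = 20488)
t(N, V) = -64 + N
t(80, -49) - I = (-64 + 80) - 1*20488 = 16 - 20488 = -20472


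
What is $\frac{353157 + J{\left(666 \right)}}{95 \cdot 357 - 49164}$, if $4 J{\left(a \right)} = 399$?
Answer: $- \frac{471009}{20332} \approx -23.166$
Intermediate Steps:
$J{\left(a \right)} = \frac{399}{4}$ ($J{\left(a \right)} = \frac{1}{4} \cdot 399 = \frac{399}{4}$)
$\frac{353157 + J{\left(666 \right)}}{95 \cdot 357 - 49164} = \frac{353157 + \frac{399}{4}}{95 \cdot 357 - 49164} = \frac{1413027}{4 \left(33915 - 49164\right)} = \frac{1413027}{4 \left(-15249\right)} = \frac{1413027}{4} \left(- \frac{1}{15249}\right) = - \frac{471009}{20332}$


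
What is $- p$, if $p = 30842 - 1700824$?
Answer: $1669982$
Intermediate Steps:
$p = -1669982$ ($p = 30842 - 1700824 = -1669982$)
$- p = \left(-1\right) \left(-1669982\right) = 1669982$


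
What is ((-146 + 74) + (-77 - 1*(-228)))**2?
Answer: 6241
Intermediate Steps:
((-146 + 74) + (-77 - 1*(-228)))**2 = (-72 + (-77 + 228))**2 = (-72 + 151)**2 = 79**2 = 6241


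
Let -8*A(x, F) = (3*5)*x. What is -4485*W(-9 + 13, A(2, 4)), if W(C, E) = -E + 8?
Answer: -210795/4 ≈ -52699.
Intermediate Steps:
A(x, F) = -15*x/8 (A(x, F) = -3*5*x/8 = -15*x/8)
W(C, E) = 8 - E
-4485*W(-9 + 13, A(2, 4)) = -4485*(8 - (-15)*2/8) = -4485*(8 - 1*(-15/4)) = -4485*(8 + 15/4) = -4485*47/4 = -210795/4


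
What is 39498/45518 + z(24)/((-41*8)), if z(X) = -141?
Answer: 9686691/7464952 ≈ 1.2976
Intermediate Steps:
39498/45518 + z(24)/((-41*8)) = 39498/45518 - 141/((-41*8)) = 39498*(1/45518) - 141/(-328) = 19749/22759 - 141*(-1/328) = 19749/22759 + 141/328 = 9686691/7464952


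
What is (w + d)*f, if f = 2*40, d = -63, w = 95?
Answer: 2560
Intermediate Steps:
f = 80
(w + d)*f = (95 - 63)*80 = 32*80 = 2560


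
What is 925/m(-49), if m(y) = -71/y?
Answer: 45325/71 ≈ 638.38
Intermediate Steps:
925/m(-49) = 925/((-71/(-49))) = 925/((-71*(-1/49))) = 925/(71/49) = 925*(49/71) = 45325/71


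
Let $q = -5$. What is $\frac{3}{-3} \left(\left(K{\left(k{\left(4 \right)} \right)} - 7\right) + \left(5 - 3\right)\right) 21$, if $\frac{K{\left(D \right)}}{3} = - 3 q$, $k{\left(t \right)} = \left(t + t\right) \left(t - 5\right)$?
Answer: $-840$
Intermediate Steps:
$k{\left(t \right)} = 2 t \left(-5 + t\right)$
$K{\left(D \right)} = 45$ ($K{\left(D \right)} = 3 \left(\left(-3\right) \left(-5\right)\right) = 3 \cdot 15 = 45$)
$\frac{3}{-3} \left(\left(K{\left(k{\left(4 \right)} \right)} - 7\right) + \left(5 - 3\right)\right) 21 = \frac{3}{-3} \left(\left(45 - 7\right) + \left(5 - 3\right)\right) 21 = 3 \left(- \frac{1}{3}\right) \left(38 + \left(5 - 3\right)\right) 21 = - (38 + 2) 21 = \left(-1\right) 40 \cdot 21 = \left(-40\right) 21 = -840$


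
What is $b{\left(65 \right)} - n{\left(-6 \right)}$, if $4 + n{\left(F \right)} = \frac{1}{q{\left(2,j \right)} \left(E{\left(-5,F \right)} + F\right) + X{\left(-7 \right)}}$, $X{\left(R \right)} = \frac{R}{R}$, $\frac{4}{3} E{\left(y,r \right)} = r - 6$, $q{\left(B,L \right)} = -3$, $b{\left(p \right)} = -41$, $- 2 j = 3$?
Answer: $- \frac{1703}{46} \approx -37.022$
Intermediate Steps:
$j = - \frac{3}{2}$ ($j = \left(- \frac{1}{2}\right) 3 = - \frac{3}{2} \approx -1.5$)
$E{\left(y,r \right)} = - \frac{9}{2} + \frac{3 r}{4}$ ($E{\left(y,r \right)} = \frac{3 \left(r - 6\right)}{4} = \frac{3 \left(-6 + r\right)}{4} = - \frac{9}{2} + \frac{3 r}{4}$)
$X{\left(R \right)} = 1$
$n{\left(F \right)} = -4 + \frac{1}{\frac{29}{2} - \frac{21 F}{4}}$ ($n{\left(F \right)} = -4 + \frac{1}{- 3 \left(\left(- \frac{9}{2} + \frac{3 F}{4}\right) + F\right) + 1} = -4 + \frac{1}{- 3 \left(- \frac{9}{2} + \frac{7 F}{4}\right) + 1} = -4 + \frac{1}{\left(\frac{27}{2} - \frac{21 F}{4}\right) + 1} = -4 + \frac{1}{\frac{29}{2} - \frac{21 F}{4}}$)
$b{\left(65 \right)} - n{\left(-6 \right)} = -41 - \frac{12 \left(-19 + 7 \left(-6\right)\right)}{58 - -126} = -41 - \frac{12 \left(-19 - 42\right)}{58 + 126} = -41 - 12 \cdot \frac{1}{184} \left(-61\right) = -41 - - \frac{183}{46} = -41 + \frac{183}{46} = - \frac{1703}{46}$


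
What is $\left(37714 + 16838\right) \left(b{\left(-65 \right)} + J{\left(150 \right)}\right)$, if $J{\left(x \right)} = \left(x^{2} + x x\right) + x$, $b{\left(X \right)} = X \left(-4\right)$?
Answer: $2477206320$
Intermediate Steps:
$b{\left(X \right)} = - 4 X$
$J{\left(x \right)} = x + 2 x^{2}$ ($J{\left(x \right)} = \left(x^{2} + x^{2}\right) + x = 2 x^{2} + x = x + 2 x^{2}$)
$\left(37714 + 16838\right) \left(b{\left(-65 \right)} + J{\left(150 \right)}\right) = \left(37714 + 16838\right) \left(\left(-4\right) \left(-65\right) + 150 \left(1 + 2 \cdot 150\right)\right) = 54552 \left(260 + 150 \left(1 + 300\right)\right) = 54552 \left(260 + 150 \cdot 301\right) = 54552 \left(260 + 45150\right) = 54552 \cdot 45410 = 2477206320$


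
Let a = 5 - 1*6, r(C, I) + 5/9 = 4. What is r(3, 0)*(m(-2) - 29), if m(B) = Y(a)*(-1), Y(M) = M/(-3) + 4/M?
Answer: -2356/27 ≈ -87.259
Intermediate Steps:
r(C, I) = 31/9 (r(C, I) = -5/9 + 4 = 31/9)
a = -1 (a = 5 - 6 = -1)
Y(M) = 4/M - M/3 (Y(M) = M*(-1/3) + 4/M = -M/3 + 4/M = 4/M - M/3)
m(B) = 11/3 (m(B) = (4/(-1) - 1/3*(-1))*(-1) = (4*(-1) + 1/3)*(-1) = (-4 + 1/3)*(-1) = -11/3*(-1) = 11/3)
r(3, 0)*(m(-2) - 29) = 31*(11/3 - 29)/9 = (31/9)*(-76/3) = -2356/27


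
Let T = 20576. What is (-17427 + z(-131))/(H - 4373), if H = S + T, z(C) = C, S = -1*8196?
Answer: -17558/8007 ≈ -2.1928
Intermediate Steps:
S = -8196
H = 12380 (H = -8196 + 20576 = 12380)
(-17427 + z(-131))/(H - 4373) = (-17427 - 131)/(12380 - 4373) = -17558/8007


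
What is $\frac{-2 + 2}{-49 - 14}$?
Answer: $0$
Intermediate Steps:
$\frac{-2 + 2}{-49 - 14} = \frac{0}{-63} = 0 \left(- \frac{1}{63}\right) = 0$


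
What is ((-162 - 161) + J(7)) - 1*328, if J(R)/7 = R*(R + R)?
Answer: 35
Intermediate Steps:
J(R) = 14*R² (J(R) = 7*(R*(R + R)) = 7*(R*(2*R)) = 7*(2*R²) = 14*R²)
((-162 - 161) + J(7)) - 1*328 = ((-162 - 161) + 14*7²) - 1*328 = (-323 + 14*49) - 328 = (-323 + 686) - 328 = 363 - 328 = 35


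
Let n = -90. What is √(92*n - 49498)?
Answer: I*√57778 ≈ 240.37*I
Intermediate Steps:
√(92*n - 49498) = √(92*(-90) - 49498) = √(-8280 - 49498) = √(-57778) = I*√57778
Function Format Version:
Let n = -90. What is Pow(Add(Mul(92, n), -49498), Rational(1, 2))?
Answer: Mul(I, Pow(57778, Rational(1, 2))) ≈ Mul(240.37, I)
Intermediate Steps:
Pow(Add(Mul(92, n), -49498), Rational(1, 2)) = Pow(Add(Mul(92, -90), -49498), Rational(1, 2)) = Pow(Add(-8280, -49498), Rational(1, 2)) = Pow(-57778, Rational(1, 2)) = Mul(I, Pow(57778, Rational(1, 2)))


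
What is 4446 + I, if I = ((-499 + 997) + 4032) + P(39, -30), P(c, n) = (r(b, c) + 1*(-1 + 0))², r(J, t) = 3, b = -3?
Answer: 8980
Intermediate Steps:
P(c, n) = 4 (P(c, n) = (3 + 1*(-1 + 0))² = (3 + 1*(-1))² = (3 - 1)² = 2² = 4)
I = 4534 (I = ((-499 + 997) + 4032) + 4 = (498 + 4032) + 4 = 4530 + 4 = 4534)
4446 + I = 4446 + 4534 = 8980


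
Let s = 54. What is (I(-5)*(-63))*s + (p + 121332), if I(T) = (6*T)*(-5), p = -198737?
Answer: -587705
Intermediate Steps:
I(T) = -30*T
(I(-5)*(-63))*s + (p + 121332) = (-30*(-5)*(-63))*54 + (-198737 + 121332) = (150*(-63))*54 - 77405 = -9450*54 - 77405 = -510300 - 77405 = -587705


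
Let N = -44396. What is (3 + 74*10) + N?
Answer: -43653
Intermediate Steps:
(3 + 74*10) + N = (3 + 74*10) - 44396 = (3 + 740) - 44396 = 743 - 44396 = -43653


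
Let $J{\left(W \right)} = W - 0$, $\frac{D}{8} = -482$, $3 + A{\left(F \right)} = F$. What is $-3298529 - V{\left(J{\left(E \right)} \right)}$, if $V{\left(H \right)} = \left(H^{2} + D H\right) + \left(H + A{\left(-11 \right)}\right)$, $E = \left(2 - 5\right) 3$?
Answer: $-3333291$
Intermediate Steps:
$E = -9$ ($E = \left(-3\right) 3 = -9$)
$A{\left(F \right)} = -3 + F$
$D = -3856$ ($D = 8 \left(-482\right) = -3856$)
$J{\left(W \right)} = W$ ($J{\left(W \right)} = W + 0 = W$)
$V{\left(H \right)} = -14 + H^{2} - 3855 H$ ($V{\left(H \right)} = \left(H^{2} - 3856 H\right) + \left(H - 14\right) = \left(H^{2} - 3856 H\right) + \left(-14 + H\right) = -14 + H^{2} - 3855 H$)
$-3298529 - V{\left(J{\left(E \right)} \right)} = -3298529 - \left(-14 + \left(-9\right)^{2} - -34695\right) = -3298529 - \left(-14 + 81 + 34695\right) = -3298529 - 34762 = -3333291$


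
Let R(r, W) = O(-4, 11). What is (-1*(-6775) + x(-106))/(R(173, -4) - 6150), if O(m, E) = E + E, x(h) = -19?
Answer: -1689/1532 ≈ -1.1025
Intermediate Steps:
O(m, E) = 2*E
R(r, W) = 22 (R(r, W) = 2*11 = 22)
(-1*(-6775) + x(-106))/(R(173, -4) - 6150) = (-1*(-6775) - 19)/(22 - 6150) = (6775 - 19)/(-6128) = 6756*(-1/6128) = -1689/1532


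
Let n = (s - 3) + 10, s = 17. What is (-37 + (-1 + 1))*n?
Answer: -888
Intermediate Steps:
n = 24 (n = (17 - 3) + 10 = 14 + 10 = 24)
(-37 + (-1 + 1))*n = (-37 + (-1 + 1))*24 = (-37 + 0)*24 = -37*24 = -888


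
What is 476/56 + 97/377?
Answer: 6603/754 ≈ 8.7573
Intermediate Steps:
476/56 + 97/377 = 476*(1/56) + 97*(1/377) = 17/2 + 97/377 = 6603/754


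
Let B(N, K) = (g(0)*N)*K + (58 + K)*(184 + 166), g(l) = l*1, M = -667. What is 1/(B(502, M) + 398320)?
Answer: 1/185170 ≈ 5.4004e-6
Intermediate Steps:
g(l) = l
B(N, K) = 20300 + 350*K (B(N, K) = (0*N)*K + (58 + K)*(184 + 166) = 0*K + (58 + K)*350 = 0 + (20300 + 350*K) = 20300 + 350*K)
1/(B(502, M) + 398320) = 1/((20300 + 350*(-667)) + 398320) = 1/((20300 - 233450) + 398320) = 1/(-213150 + 398320) = 1/185170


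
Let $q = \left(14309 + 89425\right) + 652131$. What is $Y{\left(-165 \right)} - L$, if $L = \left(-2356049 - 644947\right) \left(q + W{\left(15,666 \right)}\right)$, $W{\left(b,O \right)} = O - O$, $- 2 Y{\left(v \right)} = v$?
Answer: $\frac{4536695683245}{2} \approx 2.2683 \cdot 10^{12}$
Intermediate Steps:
$Y{\left(v \right)} = - \frac{v}{2}$
$q = 755865$ ($q = 103734 + 652131 = 755865$)
$W{\left(b,O \right)} = 0$
$L = -2268347841540$ ($L = \left(-2356049 - 644947\right) \left(755865 + 0\right) = \left(-3000996\right) 755865 = -2268347841540$)
$Y{\left(-165 \right)} - L = \left(- \frac{1}{2}\right) \left(-165\right) - -2268347841540 = \frac{165}{2} + 2268347841540 = \frac{4536695683245}{2}$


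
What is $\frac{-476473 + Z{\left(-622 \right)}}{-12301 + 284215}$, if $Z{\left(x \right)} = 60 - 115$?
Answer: $- \frac{238264}{135957} \approx -1.7525$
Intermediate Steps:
$Z{\left(x \right)} = -55$
$\frac{-476473 + Z{\left(-622 \right)}}{-12301 + 284215} = \frac{-476473 - 55}{-12301 + 284215} = - \frac{476528}{271914} = \left(-476528\right) \frac{1}{271914} = - \frac{238264}{135957}$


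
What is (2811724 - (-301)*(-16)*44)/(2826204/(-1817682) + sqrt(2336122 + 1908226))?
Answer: 46373748876763045/48691601951535047 + 59650845166033595*sqrt(1061087)/48691601951535047 ≈ 1262.9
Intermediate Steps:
(2811724 - (-301)*(-16)*44)/(2826204/(-1817682) + sqrt(2336122 + 1908226)) = (2811724 - 43*112*44)/(2826204*(-1/1817682) + sqrt(4244348)) = (2811724 - 4816*44)/(-471034/302947 + 2*sqrt(1061087)) = (2811724 - 211904)/(-471034/302947 + 2*sqrt(1061087)) = 2599820/(-471034/302947 + 2*sqrt(1061087))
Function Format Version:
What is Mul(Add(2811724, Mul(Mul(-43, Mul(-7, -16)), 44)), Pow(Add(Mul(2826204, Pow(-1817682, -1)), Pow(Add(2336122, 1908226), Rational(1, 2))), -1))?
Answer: Add(Rational(46373748876763045, 48691601951535047), Mul(Rational(59650845166033595, 48691601951535047), Pow(1061087, Rational(1, 2)))) ≈ 1262.9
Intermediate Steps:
Mul(Add(2811724, Mul(Mul(-43, Mul(-7, -16)), 44)), Pow(Add(Mul(2826204, Pow(-1817682, -1)), Pow(Add(2336122, 1908226), Rational(1, 2))), -1)) = Mul(Add(2811724, Mul(Mul(-43, 112), 44)), Pow(Add(Mul(2826204, Rational(-1, 1817682)), Pow(4244348, Rational(1, 2))), -1)) = Mul(Add(2811724, Mul(-4816, 44)), Pow(Add(Rational(-471034, 302947), Mul(2, Pow(1061087, Rational(1, 2)))), -1)) = Mul(Add(2811724, -211904), Pow(Add(Rational(-471034, 302947), Mul(2, Pow(1061087, Rational(1, 2)))), -1)) = Mul(2599820, Pow(Add(Rational(-471034, 302947), Mul(2, Pow(1061087, Rational(1, 2)))), -1))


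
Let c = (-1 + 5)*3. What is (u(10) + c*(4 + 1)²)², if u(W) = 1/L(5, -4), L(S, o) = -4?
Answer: 1437601/16 ≈ 89850.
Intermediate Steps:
c = 12 (c = 4*3 = 12)
u(W) = -¼ (u(W) = 1/(-4) = -¼)
(u(10) + c*(4 + 1)²)² = (-¼ + 12*(4 + 1)²)² = (-¼ + 12*5²)² = (-¼ + 12*25)² = (-¼ + 300)² = (1199/4)² = 1437601/16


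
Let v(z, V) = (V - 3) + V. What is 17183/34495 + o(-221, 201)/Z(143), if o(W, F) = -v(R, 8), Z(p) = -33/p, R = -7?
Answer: 5881204/103485 ≈ 56.831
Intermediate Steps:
v(z, V) = -3 + 2*V (v(z, V) = (-3 + V) + V = -3 + 2*V)
o(W, F) = -13 (o(W, F) = -(-3 + 2*8) = -(-3 + 16) = -1*13 = -13)
17183/34495 + o(-221, 201)/Z(143) = 17183/34495 - 13/((-33/143)) = 17183*(1/34495) - 13/((-33*1/143)) = 17183/34495 - 13/(-3/13) = 17183/34495 - 13*(-13/3) = 17183/34495 + 169/3 = 5881204/103485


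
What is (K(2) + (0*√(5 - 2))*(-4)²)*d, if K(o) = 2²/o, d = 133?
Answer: 266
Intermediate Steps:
K(o) = 4/o
(K(2) + (0*√(5 - 2))*(-4)²)*d = (4/2 + (0*√(5 - 2))*(-4)²)*133 = (4*(½) + (0*√3)*16)*133 = (2 + 0*16)*133 = (2 + 0)*133 = 2*133 = 266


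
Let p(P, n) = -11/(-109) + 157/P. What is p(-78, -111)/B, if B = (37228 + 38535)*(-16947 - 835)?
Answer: 16255/11454044596332 ≈ 1.4191e-9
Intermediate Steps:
p(P, n) = 11/109 + 157/P (p(P, n) = -11*(-1/109) + 157/P = 11/109 + 157/P)
B = -1347217666 (B = 75763*(-17782) = -1347217666)
p(-78, -111)/B = (11/109 + 157/(-78))/(-1347217666) = (11/109 + 157*(-1/78))*(-1/1347217666) = (11/109 - 157/78)*(-1/1347217666) = -16255/8502*(-1/1347217666) = 16255/11454044596332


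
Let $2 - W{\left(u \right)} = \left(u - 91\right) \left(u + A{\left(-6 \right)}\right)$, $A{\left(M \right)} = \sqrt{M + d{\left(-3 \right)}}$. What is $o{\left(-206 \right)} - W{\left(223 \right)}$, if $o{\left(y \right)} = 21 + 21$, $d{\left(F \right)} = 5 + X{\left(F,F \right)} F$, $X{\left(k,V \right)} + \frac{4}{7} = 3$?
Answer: $29476 + \frac{132 i \sqrt{406}}{7} \approx 29476.0 + 379.96 i$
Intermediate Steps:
$X{\left(k,V \right)} = \frac{17}{7}$ ($X{\left(k,V \right)} = - \frac{4}{7} + 3 = \frac{17}{7}$)
$d{\left(F \right)} = 5 + \frac{17 F}{7}$
$A{\left(M \right)} = \sqrt{- \frac{16}{7} + M}$ ($A{\left(M \right)} = \sqrt{M + \left(5 + \frac{17}{7} \left(-3\right)\right)} = \sqrt{M + \left(5 - \frac{51}{7}\right)} = \sqrt{M - \frac{16}{7}} = \sqrt{- \frac{16}{7} + M}$)
$o{\left(y \right)} = 42$
$W{\left(u \right)} = 2 - \left(-91 + u\right) \left(u + \frac{i \sqrt{406}}{7}\right)$ ($W{\left(u \right)} = 2 - \left(u - 91\right) \left(u + \frac{\sqrt{-112 + 49 \left(-6\right)}}{7}\right) = 2 - \left(-91 + u\right) \left(u + \frac{\sqrt{-112 - 294}}{7}\right) = 2 - \left(-91 + u\right) \left(u + \frac{\sqrt{-406}}{7}\right) = 2 - \left(-91 + u\right) \left(u + \frac{i \sqrt{406}}{7}\right)$)
$o{\left(-206 \right)} - W{\left(223 \right)} = 42 - \left(2 - 223^{2} + 91 \cdot 223 + 13 i \sqrt{406} - \frac{1}{7} i 223 \sqrt{406}\right) = 42 - \left(2 - 49729 + 20293 + 13 i \sqrt{406} - \frac{223 i \sqrt{406}}{7}\right) = 42 - \left(-29434 - \frac{132 i \sqrt{406}}{7}\right) = 42 + \left(29434 + \frac{132 i \sqrt{406}}{7}\right) = 29476 + \frac{132 i \sqrt{406}}{7}$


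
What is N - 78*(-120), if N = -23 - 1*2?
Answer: 9335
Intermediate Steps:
N = -25 (N = -23 - 2 = -25)
N - 78*(-120) = -25 - 78*(-120) = -25 + 9360 = 9335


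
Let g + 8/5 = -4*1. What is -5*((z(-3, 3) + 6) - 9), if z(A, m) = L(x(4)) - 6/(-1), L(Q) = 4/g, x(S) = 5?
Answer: -80/7 ≈ -11.429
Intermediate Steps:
g = -28/5 (g = -8/5 - 4*1 = -8/5 - 4 = -28/5 ≈ -5.6000)
L(Q) = -5/7 (L(Q) = 4/(-28/5) = 4*(-5/28) = -5/7)
z(A, m) = 37/7 (z(A, m) = -5/7 - 6/(-1) = -5/7 - 6*(-1) = -5/7 - 1*(-6) = -5/7 + 6 = 37/7)
-5*((z(-3, 3) + 6) - 9) = -5*((37/7 + 6) - 9) = -5*(79/7 - 9) = -5*16/7 = -80/7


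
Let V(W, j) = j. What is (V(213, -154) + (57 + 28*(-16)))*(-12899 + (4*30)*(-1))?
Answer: 7095355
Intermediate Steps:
(V(213, -154) + (57 + 28*(-16)))*(-12899 + (4*30)*(-1)) = (-154 + (57 + 28*(-16)))*(-12899 + (4*30)*(-1)) = (-154 + (57 - 448))*(-12899 + 120*(-1)) = (-154 - 391)*(-12899 - 120) = -545*(-13019) = 7095355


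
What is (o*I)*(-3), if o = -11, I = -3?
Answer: -99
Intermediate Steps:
(o*I)*(-3) = -11*(-3)*(-3) = 33*(-3) = -99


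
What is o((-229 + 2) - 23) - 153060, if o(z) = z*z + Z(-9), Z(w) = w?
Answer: -90569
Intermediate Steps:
o(z) = -9 + z² (o(z) = z*z - 9 = z² - 9 = -9 + z²)
o((-229 + 2) - 23) - 153060 = (-9 + ((-229 + 2) - 23)²) - 153060 = (-9 + (-227 - 23)²) - 153060 = (-9 + (-250)²) - 153060 = (-9 + 62500) - 153060 = 62491 - 153060 = -90569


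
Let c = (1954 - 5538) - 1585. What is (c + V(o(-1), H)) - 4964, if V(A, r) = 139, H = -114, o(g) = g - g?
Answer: -9994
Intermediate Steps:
o(g) = 0
c = -5169 (c = -3584 - 1585 = -5169)
(c + V(o(-1), H)) - 4964 = (-5169 + 139) - 4964 = -5030 - 4964 = -9994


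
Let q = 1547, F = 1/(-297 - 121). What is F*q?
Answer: -1547/418 ≈ -3.7010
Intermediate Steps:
F = -1/418 (F = 1/(-418) = -1/418 ≈ -0.0023923)
F*q = -1/418*1547 = -1547/418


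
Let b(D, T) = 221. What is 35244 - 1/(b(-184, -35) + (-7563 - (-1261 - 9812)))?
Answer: 131495363/3731 ≈ 35244.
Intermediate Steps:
35244 - 1/(b(-184, -35) + (-7563 - (-1261 - 9812))) = 35244 - 1/(221 + (-7563 - (-1261 - 9812))) = 35244 - 1/(221 + (-7563 - 1*(-11073))) = 35244 - 1/(221 + (-7563 + 11073)) = 35244 - 1/(221 + 3510) = 35244 - 1/3731 = 131495363/3731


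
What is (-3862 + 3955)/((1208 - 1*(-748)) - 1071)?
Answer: 31/295 ≈ 0.10508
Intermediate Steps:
(-3862 + 3955)/((1208 - 1*(-748)) - 1071) = 93/((1208 + 748) - 1071) = 93/(1956 - 1071) = 93/885 = 93*(1/885) = 31/295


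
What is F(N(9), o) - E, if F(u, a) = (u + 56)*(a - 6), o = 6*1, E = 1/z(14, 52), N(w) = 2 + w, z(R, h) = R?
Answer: -1/14 ≈ -0.071429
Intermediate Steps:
E = 1/14 ≈ 0.071429
o = 6
F(u, a) = (-6 + a)*(56 + u) (F(u, a) = (56 + u)*(-6 + a) = (-6 + a)*(56 + u))
F(N(9), o) - E = (-336 - 6*(2 + 9) + 56*6 + 6*(2 + 9)) - 1*1/14 = (-336 - 6*11 + 336 + 6*11) - 1/14 = (-336 - 66 + 336 + 66) - 1/14 = 0 - 1/14 = -1/14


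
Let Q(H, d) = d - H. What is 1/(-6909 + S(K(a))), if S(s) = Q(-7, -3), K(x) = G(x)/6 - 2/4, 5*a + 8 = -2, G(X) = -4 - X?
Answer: -1/6905 ≈ -0.00014482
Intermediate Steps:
a = -2 (a = -8/5 + (⅕)*(-2) = -8/5 - ⅖ = -2)
K(x) = -7/6 - x/6 (K(x) = (-4 - x)/6 - 2/4 = (-4 - x)*(⅙) - 2*¼ = (-⅔ - x/6) - ½ = -7/6 - x/6)
S(s) = 4 (S(s) = -3 - 1*(-7) = -3 + 7 = 4)
1/(-6909 + S(K(a))) = 1/(-6909 + 4) = 1/(-6905) = -1/6905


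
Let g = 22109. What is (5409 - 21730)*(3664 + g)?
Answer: -420641133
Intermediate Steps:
(5409 - 21730)*(3664 + g) = (5409 - 21730)*(3664 + 22109) = -16321*25773 = -420641133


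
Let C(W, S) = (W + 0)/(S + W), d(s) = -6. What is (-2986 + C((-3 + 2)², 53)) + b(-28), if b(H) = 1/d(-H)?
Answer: -80626/27 ≈ -2986.1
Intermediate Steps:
C(W, S) = W/(S + W)
b(H) = -⅙ (b(H) = 1/(-6) = -⅙)
(-2986 + C((-3 + 2)², 53)) + b(-28) = (-2986 + (-3 + 2)²/(53 + (-3 + 2)²)) - ⅙ = (-2986 + (-1)²/(53 + (-1)²)) - ⅙ = (-2986 + 1/(53 + 1)) - ⅙ = (-2986 + 1/54) - ⅙ = -161243/54 - ⅙ = -80626/27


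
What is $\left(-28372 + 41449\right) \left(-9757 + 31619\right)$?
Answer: $285889374$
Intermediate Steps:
$\left(-28372 + 41449\right) \left(-9757 + 31619\right) = 13077 \cdot 21862 = 285889374$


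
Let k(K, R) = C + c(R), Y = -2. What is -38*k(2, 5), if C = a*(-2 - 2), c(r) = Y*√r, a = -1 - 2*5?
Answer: -1672 + 76*√5 ≈ -1502.1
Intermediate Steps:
a = -11 (a = -1 - 10 = -11)
c(r) = -2*√r
C = 44 (C = -11*(-2 - 2) = -11*(-4) = 44)
k(K, R) = 44 - 2*√R
-38*k(2, 5) = -38*(44 - 2*√5) = -1672 + 76*√5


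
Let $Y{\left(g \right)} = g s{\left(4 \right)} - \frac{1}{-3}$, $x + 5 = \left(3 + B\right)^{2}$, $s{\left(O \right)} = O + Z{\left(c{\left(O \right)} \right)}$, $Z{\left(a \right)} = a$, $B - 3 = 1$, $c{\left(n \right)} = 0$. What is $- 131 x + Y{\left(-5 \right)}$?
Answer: $- \frac{17351}{3} \approx -5783.7$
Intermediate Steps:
$B = 4$ ($B = 3 + 1 = 4$)
$s{\left(O \right)} = O$ ($s{\left(O \right)} = O + 0 = O$)
$x = 44$ ($x = -5 + \left(3 + 4\right)^{2} = -5 + 7^{2} = -5 + 49 = 44$)
$Y{\left(g \right)} = \frac{1}{3} + 4 g$ ($Y{\left(g \right)} = g 4 - \frac{1}{-3} = 4 g - - \frac{1}{3} = 4 g + \frac{1}{3} = \frac{1}{3} + 4 g$)
$- 131 x + Y{\left(-5 \right)} = \left(-131\right) 44 + \left(\frac{1}{3} + 4 \left(-5\right)\right) = -5764 + \left(\frac{1}{3} - 20\right) = -5764 - \frac{59}{3} = - \frac{17351}{3}$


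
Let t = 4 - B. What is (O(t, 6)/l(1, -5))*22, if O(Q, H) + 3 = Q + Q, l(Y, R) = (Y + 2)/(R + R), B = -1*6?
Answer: -3740/3 ≈ -1246.7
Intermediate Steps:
B = -6
l(Y, R) = (2 + Y)/(2*R) (l(Y, R) = (2 + Y)/((2*R)) = (2 + Y)*(1/(2*R)) = (2 + Y)/(2*R))
t = 10 (t = 4 - 1*(-6) = 4 + 6 = 10)
O(Q, H) = -3 + 2*Q (O(Q, H) = -3 + (Q + Q) = -3 + 2*Q)
(O(t, 6)/l(1, -5))*22 = ((-3 + 2*10)/(((½)*(2 + 1)/(-5))))*22 = ((-3 + 20)/(((½)*(-⅕)*3)))*22 = (17/(-3/10))*22 = -10/3*17*22 = -170/3*22 = -3740/3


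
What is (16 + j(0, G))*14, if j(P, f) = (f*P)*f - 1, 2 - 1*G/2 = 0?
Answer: 210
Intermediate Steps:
G = 4 (G = 4 - 2*0 = 4 + 0 = 4)
j(P, f) = -1 + P*f**2 (j(P, f) = (P*f)*f - 1 = P*f**2 - 1 = -1 + P*f**2)
(16 + j(0, G))*14 = (16 + (-1 + 0*4**2))*14 = (16 + (-1 + 0*16))*14 = (16 + (-1 + 0))*14 = (16 - 1)*14 = 15*14 = 210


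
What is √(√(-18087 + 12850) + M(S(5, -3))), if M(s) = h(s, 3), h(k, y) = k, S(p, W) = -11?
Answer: √(-11 + I*√5237) ≈ 5.5767 + 6.4884*I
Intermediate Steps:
M(s) = s
√(√(-18087 + 12850) + M(S(5, -3))) = √(√(-18087 + 12850) - 11) = √(√(-5237) - 11) = √(I*√5237 - 11) = √(-11 + I*√5237)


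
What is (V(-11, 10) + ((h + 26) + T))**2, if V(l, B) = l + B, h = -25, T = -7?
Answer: 49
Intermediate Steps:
V(l, B) = B + l
(V(-11, 10) + ((h + 26) + T))**2 = ((10 - 11) + ((-25 + 26) - 7))**2 = (-1 + (1 - 7))**2 = (-1 - 6)**2 = (-7)**2 = 49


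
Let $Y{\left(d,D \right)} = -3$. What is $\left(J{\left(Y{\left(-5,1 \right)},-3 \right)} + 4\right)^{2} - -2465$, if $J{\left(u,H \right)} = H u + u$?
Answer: $2565$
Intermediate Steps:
$J{\left(u,H \right)} = u + H u$
$\left(J{\left(Y{\left(-5,1 \right)},-3 \right)} + 4\right)^{2} - -2465 = \left(- 3 \left(1 - 3\right) + 4\right)^{2} - -2465 = \left(\left(-3\right) \left(-2\right) + 4\right)^{2} + 2465 = \left(6 + 4\right)^{2} + 2465 = 10^{2} + 2465 = 100 + 2465 = 2565$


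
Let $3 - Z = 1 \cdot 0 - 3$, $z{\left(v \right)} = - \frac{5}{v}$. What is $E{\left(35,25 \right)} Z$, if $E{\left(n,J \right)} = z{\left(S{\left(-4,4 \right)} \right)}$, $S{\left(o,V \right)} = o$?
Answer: $\frac{15}{2} \approx 7.5$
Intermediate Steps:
$Z = 6$ ($Z = 3 - \left(1 \cdot 0 - 3\right) = 3 - \left(0 - 3\right) = 3 - -3 = 3 + 3 = 6$)
$E{\left(n,J \right)} = \frac{5}{4}$ ($E{\left(n,J \right)} = - \frac{5}{-4} = \left(-5\right) \left(- \frac{1}{4}\right) = \frac{5}{4}$)
$E{\left(35,25 \right)} Z = \frac{5}{4} \cdot 6 = \frac{15}{2}$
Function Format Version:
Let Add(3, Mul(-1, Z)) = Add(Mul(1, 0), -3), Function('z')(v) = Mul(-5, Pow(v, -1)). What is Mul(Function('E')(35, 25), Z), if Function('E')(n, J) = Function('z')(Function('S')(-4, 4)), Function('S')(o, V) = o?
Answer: Rational(15, 2) ≈ 7.5000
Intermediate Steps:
Z = 6 (Z = Add(3, Mul(-1, Add(Mul(1, 0), -3))) = Add(3, Mul(-1, Add(0, -3))) = Add(3, Mul(-1, -3)) = Add(3, 3) = 6)
Function('E')(n, J) = Rational(5, 4) (Function('E')(n, J) = Mul(-5, Pow(-4, -1)) = Mul(-5, Rational(-1, 4)) = Rational(5, 4))
Mul(Function('E')(35, 25), Z) = Mul(Rational(5, 4), 6) = Rational(15, 2)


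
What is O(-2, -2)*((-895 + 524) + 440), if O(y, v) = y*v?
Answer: 276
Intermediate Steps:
O(y, v) = v*y
O(-2, -2)*((-895 + 524) + 440) = (-2*(-2))*((-895 + 524) + 440) = 4*(-371 + 440) = 4*69 = 276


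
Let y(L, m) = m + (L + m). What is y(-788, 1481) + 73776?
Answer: 75950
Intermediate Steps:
y(L, m) = L + 2*m
y(-788, 1481) + 73776 = (-788 + 2*1481) + 73776 = (-788 + 2962) + 73776 = 2174 + 73776 = 75950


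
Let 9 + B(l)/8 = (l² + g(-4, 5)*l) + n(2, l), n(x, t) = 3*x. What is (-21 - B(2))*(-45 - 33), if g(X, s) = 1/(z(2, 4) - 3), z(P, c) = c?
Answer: 3510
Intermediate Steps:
g(X, s) = 1 (g(X, s) = 1/(4 - 3) = 1/1 = 1)
B(l) = -24 + 8*l + 8*l² (B(l) = -72 + 8*((l² + 1*l) + 3*2) = -72 + 8*((l² + l) + 6) = -72 + 8*((l + l²) + 6) = -72 + 8*(6 + l + l²) = -72 + (48 + 8*l + 8*l²) = -24 + 8*l + 8*l²)
(-21 - B(2))*(-45 - 33) = (-21 - (-24 + 8*2 + 8*2²))*(-45 - 33) = (-21 - (-24 + 16 + 8*4))*(-78) = (-21 - (-24 + 16 + 32))*(-78) = (-21 - 1*24)*(-78) = (-21 - 24)*(-78) = -45*(-78) = 3510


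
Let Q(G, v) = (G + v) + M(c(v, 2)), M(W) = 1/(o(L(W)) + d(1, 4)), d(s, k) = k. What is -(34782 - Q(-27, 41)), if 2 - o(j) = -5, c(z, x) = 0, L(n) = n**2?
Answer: -382447/11 ≈ -34768.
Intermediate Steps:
o(j) = 7 (o(j) = 2 - 1*(-5) = 2 + 5 = 7)
M(W) = 1/11 (M(W) = 1/(7 + 4) = 1/11)
Q(G, v) = 1/11 + G + v (Q(G, v) = (G + v) + 1/11 = 1/11 + G + v)
-(34782 - Q(-27, 41)) = -(34782 - (1/11 - 27 + 41)) = -(34782 - 1*155/11) = -(34782 - 155/11) = -1*382447/11 = -382447/11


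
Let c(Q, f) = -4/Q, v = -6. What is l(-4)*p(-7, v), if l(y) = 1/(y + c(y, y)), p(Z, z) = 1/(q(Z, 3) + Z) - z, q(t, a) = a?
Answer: -23/12 ≈ -1.9167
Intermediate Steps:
p(Z, z) = 1/(3 + Z) - z
l(y) = 1/(y - 4/y)
l(-4)*p(-7, v) = (-4/(-4 + (-4)²))*((1 - 3*(-6) - 1*(-7)*(-6))/(3 - 7)) = (-4/(-4 + 16))*((1 + 18 - 42)/(-4)) = (-4/12)*(-¼*(-23)) = -4*1/12*(23/4) = -⅓*23/4 = -23/12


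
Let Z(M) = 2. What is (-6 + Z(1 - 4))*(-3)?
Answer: 12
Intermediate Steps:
(-6 + Z(1 - 4))*(-3) = (-6 + 2)*(-3) = -4*(-3) = 12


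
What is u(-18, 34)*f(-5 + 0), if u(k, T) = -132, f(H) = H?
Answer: 660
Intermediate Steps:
u(-18, 34)*f(-5 + 0) = -132*(-5 + 0) = -132*(-5) = 660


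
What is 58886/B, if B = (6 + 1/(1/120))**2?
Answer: 29443/7938 ≈ 3.7091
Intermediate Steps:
B = 15876 (B = (6 + 1/(1/120))**2 = (6 + 120)**2 = 126**2 = 15876)
58886/B = 58886/15876 = 58886*(1/15876) = 29443/7938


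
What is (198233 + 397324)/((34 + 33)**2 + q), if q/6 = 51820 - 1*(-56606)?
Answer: 595557/655045 ≈ 0.90918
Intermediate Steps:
q = 650556 (q = 6*(51820 - 1*(-56606)) = 6*(51820 + 56606) = 6*108426 = 650556)
(198233 + 397324)/((34 + 33)**2 + q) = (198233 + 397324)/((34 + 33)**2 + 650556) = 595557/(67**2 + 650556) = 595557/(4489 + 650556) = 595557/655045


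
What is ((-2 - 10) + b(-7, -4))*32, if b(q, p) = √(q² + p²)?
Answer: -384 + 32*√65 ≈ -126.01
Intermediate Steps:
b(q, p) = √(p² + q²)
((-2 - 10) + b(-7, -4))*32 = ((-2 - 10) + √((-4)² + (-7)²))*32 = (-12 + √(16 + 49))*32 = (-12 + √65)*32 = -384 + 32*√65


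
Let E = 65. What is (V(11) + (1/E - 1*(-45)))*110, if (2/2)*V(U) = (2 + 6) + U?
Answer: 91542/13 ≈ 7041.7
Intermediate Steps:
V(U) = 8 + U (V(U) = (2 + 6) + U = 8 + U)
(V(11) + (1/E - 1*(-45)))*110 = ((8 + 11) + (1/65 - 1*(-45)))*110 = (19 + (1/65 + 45))*110 = (19 + 2926/65)*110 = (4161/65)*110 = 91542/13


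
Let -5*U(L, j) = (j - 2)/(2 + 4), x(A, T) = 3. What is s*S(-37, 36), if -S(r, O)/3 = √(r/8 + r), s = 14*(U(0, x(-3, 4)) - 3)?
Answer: 1911*I*√74/20 ≈ 821.95*I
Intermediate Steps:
U(L, j) = 1/15 - j/30 (U(L, j) = -(j - 2)/(5*(2 + 4)) = -(-2 + j)/(5*6) = -(-⅓ + j/6)/5 = 1/15 - j/30)
s = -637/15 (s = 14*((1/15 - 1/30*3) - 3) = 14*((1/15 - ⅒) - 3) = 14*(-1/30 - 3) = 14*(-91/30) = -637/15 ≈ -42.467)
S(r, O) = -9*√2*√r/4 (S(r, O) = -3*√(r/8 + r) = -3*3*√2*√r/4 = -9*√2*√r/4)
s*S(-37, 36) = -(-1911)*√2*√(-37)/20 = -(-1911)*√2*I*√37/20 = -(-1911)*I*√74/20 = 1911*I*√74/20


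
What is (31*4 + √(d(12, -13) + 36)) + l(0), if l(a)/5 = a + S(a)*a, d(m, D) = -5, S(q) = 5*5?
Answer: 124 + √31 ≈ 129.57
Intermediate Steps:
S(q) = 25
l(a) = 130*a (l(a) = 5*(a + 25*a) = 5*(26*a) = 130*a)
(31*4 + √(d(12, -13) + 36)) + l(0) = (31*4 + √(-5 + 36)) + 130*0 = (124 + √31) + 0 = 124 + √31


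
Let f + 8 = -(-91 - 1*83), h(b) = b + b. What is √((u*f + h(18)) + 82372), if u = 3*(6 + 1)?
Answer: √85894 ≈ 293.08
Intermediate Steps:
h(b) = 2*b
f = 166 (f = -8 - (-91 - 1*83) = -8 - (-91 - 83) = -8 - 1*(-174) = -8 + 174 = 166)
u = 21 (u = 3*7 = 21)
√((u*f + h(18)) + 82372) = √((21*166 + 2*18) + 82372) = √((3486 + 36) + 82372) = √(3522 + 82372) = √85894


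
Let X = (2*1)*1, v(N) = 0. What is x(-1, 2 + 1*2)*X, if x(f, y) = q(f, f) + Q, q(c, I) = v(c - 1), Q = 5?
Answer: 10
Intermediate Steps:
q(c, I) = 0
x(f, y) = 5 (x(f, y) = 0 + 5 = 5)
X = 2 (X = 2*1 = 2)
x(-1, 2 + 1*2)*X = 5*2 = 10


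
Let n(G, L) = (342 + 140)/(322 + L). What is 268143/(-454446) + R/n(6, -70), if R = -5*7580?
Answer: -723408683621/36507162 ≈ -19816.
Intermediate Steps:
R = -37900
n(G, L) = 482/(322 + L)
268143/(-454446) + R/n(6, -70) = 268143/(-454446) - 37900/(482/(322 - 70)) = 268143*(-1/454446) - 37900/(482/252) = -89381/151482 - 37900/(482*(1/252)) = -89381/151482 - 37900/241/126 = -89381/151482 - 37900*126/241 = -89381/151482 - 4775400/241 = -723408683621/36507162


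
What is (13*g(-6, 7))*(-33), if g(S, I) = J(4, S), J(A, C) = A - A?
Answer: 0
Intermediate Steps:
J(A, C) = 0
g(S, I) = 0
(13*g(-6, 7))*(-33) = (13*0)*(-33) = 0*(-33) = 0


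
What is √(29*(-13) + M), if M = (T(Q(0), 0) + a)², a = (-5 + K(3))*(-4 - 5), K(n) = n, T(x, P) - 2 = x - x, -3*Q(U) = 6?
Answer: √23 ≈ 4.7958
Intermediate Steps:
Q(U) = -2 (Q(U) = -⅓*6 = -2)
T(x, P) = 2 (T(x, P) = 2 + (x - x) = 2 + 0 = 2)
a = 18 (a = (-5 + 3)*(-4 - 5) = -2*(-9) = 18)
M = 400 (M = (2 + 18)² = 20² = 400)
√(29*(-13) + M) = √(29*(-13) + 400) = √(-377 + 400) = √23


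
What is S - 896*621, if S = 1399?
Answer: -555017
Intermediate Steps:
S - 896*621 = 1399 - 896*621 = 1399 - 556416 = -555017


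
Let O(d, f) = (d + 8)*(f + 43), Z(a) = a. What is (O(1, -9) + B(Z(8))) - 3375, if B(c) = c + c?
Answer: -3053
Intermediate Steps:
B(c) = 2*c
O(d, f) = (8 + d)*(43 + f)
(O(1, -9) + B(Z(8))) - 3375 = ((344 + 8*(-9) + 43*1 + 1*(-9)) + 2*8) - 3375 = ((344 - 72 + 43 - 9) + 16) - 3375 = (306 + 16) - 3375 = 322 - 3375 = -3053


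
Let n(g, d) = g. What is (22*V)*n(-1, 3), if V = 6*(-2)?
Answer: 264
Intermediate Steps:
V = -12
(22*V)*n(-1, 3) = (22*(-12))*(-1) = -264*(-1) = 264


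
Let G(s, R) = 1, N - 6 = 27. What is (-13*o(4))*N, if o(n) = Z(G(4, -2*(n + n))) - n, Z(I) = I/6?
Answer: 3289/2 ≈ 1644.5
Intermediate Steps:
N = 33 (N = 6 + 27 = 33)
Z(I) = I/6 (Z(I) = I*(⅙) = I/6)
o(n) = ⅙ - n (o(n) = (⅙)*1 - n = ⅙ - n)
(-13*o(4))*N = -13*(⅙ - 1*4)*33 = -13*(⅙ - 4)*33 = -13*(-23/6)*33 = (299/6)*33 = 3289/2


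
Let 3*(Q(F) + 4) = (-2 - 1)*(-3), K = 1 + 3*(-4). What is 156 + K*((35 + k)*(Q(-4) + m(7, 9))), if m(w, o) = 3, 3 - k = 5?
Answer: -570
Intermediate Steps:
K = -11 (K = 1 - 12 = -11)
k = -2 (k = 3 - 1*5 = 3 - 5 = -2)
Q(F) = -1 (Q(F) = -4 + ((-2 - 1)*(-3))/3 = -4 + (-3*(-3))/3 = -4 + (1/3)*9 = -4 + 3 = -1)
156 + K*((35 + k)*(Q(-4) + m(7, 9))) = 156 - 11*(35 - 2)*(-1 + 3) = 156 - 363*2 = 156 - 11*66 = 156 - 726 = -570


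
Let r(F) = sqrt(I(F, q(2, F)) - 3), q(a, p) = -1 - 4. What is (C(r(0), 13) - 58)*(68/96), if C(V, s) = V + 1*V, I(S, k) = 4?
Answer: -119/3 ≈ -39.667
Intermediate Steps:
q(a, p) = -5
r(F) = 1 (r(F) = sqrt(4 - 3) = sqrt(1) = 1)
C(V, s) = 2*V (C(V, s) = V + V = 2*V)
(C(r(0), 13) - 58)*(68/96) = (2*1 - 58)*(68/96) = (2 - 58)*(68*(1/96)) = -56*17/24 = -119/3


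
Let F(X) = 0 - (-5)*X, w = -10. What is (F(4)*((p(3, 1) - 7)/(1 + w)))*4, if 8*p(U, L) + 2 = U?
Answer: 550/9 ≈ 61.111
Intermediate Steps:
p(U, L) = -¼ + U/8
F(X) = 5*X (F(X) = 0 + 5*X = 5*X)
(F(4)*((p(3, 1) - 7)/(1 + w)))*4 = ((5*4)*(((-¼ + (⅛)*3) - 7)/(1 - 10)))*4 = (20*(((-¼ + 3/8) - 7)/(-9)))*4 = (20*((⅛ - 7)*(-⅑)))*4 = (20*(-55/8*(-⅑)))*4 = (20*(55/72))*4 = (275/18)*4 = 550/9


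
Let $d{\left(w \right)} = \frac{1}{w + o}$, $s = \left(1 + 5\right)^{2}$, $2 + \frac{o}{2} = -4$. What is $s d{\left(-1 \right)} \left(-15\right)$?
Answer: $\frac{540}{13} \approx 41.538$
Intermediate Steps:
$o = -12$ ($o = -4 + 2 \left(-4\right) = -4 - 8 = -12$)
$s = 36$ ($s = 6^{2} = 36$)
$d{\left(w \right)} = \frac{1}{-12 + w}$ ($d{\left(w \right)} = \frac{1}{w - 12} = \frac{1}{-12 + w}$)
$s d{\left(-1 \right)} \left(-15\right) = \frac{36}{-12 - 1} \left(-15\right) = \frac{36}{-13} \left(-15\right) = 36 \left(- \frac{1}{13}\right) \left(-15\right) = \left(- \frac{36}{13}\right) \left(-15\right) = \frac{540}{13}$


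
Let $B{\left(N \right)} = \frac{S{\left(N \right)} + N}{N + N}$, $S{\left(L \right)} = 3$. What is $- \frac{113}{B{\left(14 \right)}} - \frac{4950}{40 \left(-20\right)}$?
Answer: $- \frac{48941}{272} \approx -179.93$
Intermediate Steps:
$B{\left(N \right)} = \frac{3 + N}{2 N}$ ($B{\left(N \right)} = \frac{3 + N}{N + N} = \frac{3 + N}{2 N}$)
$- \frac{113}{B{\left(14 \right)}} - \frac{4950}{40 \left(-20\right)} = - \frac{113}{\frac{1}{2} \cdot \frac{1}{14} \left(3 + 14\right)} - \frac{4950}{40 \left(-20\right)} = - \frac{113}{\frac{1}{2} \cdot \frac{1}{14} \cdot 17} - \frac{4950}{-800} = - \frac{113}{\frac{17}{28}} - - \frac{99}{16} = \left(-113\right) \frac{28}{17} + \frac{99}{16} = - \frac{3164}{17} + \frac{99}{16} = - \frac{48941}{272}$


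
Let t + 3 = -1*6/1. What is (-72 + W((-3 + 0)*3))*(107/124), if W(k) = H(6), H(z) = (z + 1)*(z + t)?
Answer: -321/4 ≈ -80.250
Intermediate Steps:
t = -9 (t = -3 - 1*6/1 = -3 - 6*1 = -3 - 6 = -9)
H(z) = (1 + z)*(-9 + z) (H(z) = (z + 1)*(z - 9) = (1 + z)*(-9 + z))
W(k) = -21 (W(k) = -9 + 6**2 - 8*6 = -9 + 36 - 48 = -21)
(-72 + W((-3 + 0)*3))*(107/124) = (-72 - 21)*(107/124) = -9951/124 = -93*107/124 = -321/4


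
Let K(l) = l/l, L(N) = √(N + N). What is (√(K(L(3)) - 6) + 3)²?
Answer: (3 + I*√5)² ≈ 4.0 + 13.416*I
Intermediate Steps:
L(N) = √2*√N (L(N) = √(2*N) = √2*√N)
K(l) = 1
(√(K(L(3)) - 6) + 3)² = (√(1 - 6) + 3)² = (√(-5) + 3)² = (I*√5 + 3)² = (3 + I*√5)²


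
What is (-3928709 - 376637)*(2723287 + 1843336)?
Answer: -19660892066558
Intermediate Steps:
(-3928709 - 376637)*(2723287 + 1843336) = -4305346*4566623 = -19660892066558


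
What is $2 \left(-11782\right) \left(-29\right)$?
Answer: $683356$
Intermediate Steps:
$2 \left(-11782\right) \left(-29\right) = \left(-23564\right) \left(-29\right) = 683356$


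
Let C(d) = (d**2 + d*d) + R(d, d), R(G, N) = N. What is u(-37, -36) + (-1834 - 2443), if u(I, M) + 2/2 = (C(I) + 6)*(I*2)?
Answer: -204596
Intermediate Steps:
C(d) = d + 2*d**2 (C(d) = (d**2 + d*d) + d = (d**2 + d**2) + d = 2*d**2 + d = d + 2*d**2)
u(I, M) = -1 + 2*I*(6 + I*(1 + 2*I)) (u(I, M) = -1 + (I*(1 + 2*I) + 6)*(I*2) = -1 + (6 + I*(1 + 2*I))*(2*I) = -1 + 2*I*(6 + I*(1 + 2*I)))
u(-37, -36) + (-1834 - 2443) = (-1 + 12*(-37) + (-37)**2*(2 + 4*(-37))) + (-1834 - 2443) = (-1 - 444 + 1369*(2 - 148)) - 4277 = (-1 - 444 + 1369*(-146)) - 4277 = (-1 - 444 - 199874) - 4277 = -200319 - 4277 = -204596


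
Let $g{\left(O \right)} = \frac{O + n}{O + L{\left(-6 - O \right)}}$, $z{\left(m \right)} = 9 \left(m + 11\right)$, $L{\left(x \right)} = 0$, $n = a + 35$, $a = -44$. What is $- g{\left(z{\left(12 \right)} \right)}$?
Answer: $- \frac{22}{23} \approx -0.95652$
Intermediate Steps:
$n = -9$ ($n = -44 + 35 = -9$)
$z{\left(m \right)} = 99 + 9 m$ ($z{\left(m \right)} = 9 \left(11 + m\right) = 99 + 9 m$)
$g{\left(O \right)} = \frac{-9 + O}{O}$ ($g{\left(O \right)} = \frac{O - 9}{O + 0} = \frac{-9 + O}{O}$)
$- g{\left(z{\left(12 \right)} \right)} = - \frac{-9 + \left(99 + 9 \cdot 12\right)}{99 + 9 \cdot 12} = - \frac{-9 + \left(99 + 108\right)}{99 + 108} = - \frac{-9 + 207}{207} = - \frac{198}{207} = \left(-1\right) \frac{22}{23} = - \frac{22}{23}$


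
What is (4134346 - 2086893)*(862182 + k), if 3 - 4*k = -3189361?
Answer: 3397795344919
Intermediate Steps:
k = 797341 (k = 3/4 - 1/4*(-3189361) = 3/4 + 3189361/4 = 797341)
(4134346 - 2086893)*(862182 + k) = (4134346 - 2086893)*(862182 + 797341) = 2047453*1659523 = 3397795344919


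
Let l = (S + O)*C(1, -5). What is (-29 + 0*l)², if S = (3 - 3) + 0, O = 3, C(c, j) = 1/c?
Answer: 841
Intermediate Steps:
S = 0 (S = 0 + 0 = 0)
l = 3 (l = (0 + 3)/1 = 3*1 = 3)
(-29 + 0*l)² = (-29 + 0*3)² = (-29 + 0)² = (-29)² = 841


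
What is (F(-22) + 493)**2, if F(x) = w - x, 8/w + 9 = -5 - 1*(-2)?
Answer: 2380849/9 ≈ 2.6454e+5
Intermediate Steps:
w = -2/3 (w = 8/(-9 + (-5 - 1*(-2))) = 8/(-9 + (-5 + 2)) = 8/(-9 - 3) = 8/(-12) = 8*(-1/12) = -2/3 ≈ -0.66667)
F(x) = -2/3 - x
(F(-22) + 493)**2 = ((-2/3 - 1*(-22)) + 493)**2 = ((-2/3 + 22) + 493)**2 = (64/3 + 493)**2 = (1543/3)**2 = 2380849/9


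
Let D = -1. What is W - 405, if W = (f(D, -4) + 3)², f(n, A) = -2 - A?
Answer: -380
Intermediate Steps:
W = 25 (W = ((-2 - 1*(-4)) + 3)² = ((-2 + 4) + 3)² = (2 + 3)² = 5² = 25)
W - 405 = 25 - 405 = -380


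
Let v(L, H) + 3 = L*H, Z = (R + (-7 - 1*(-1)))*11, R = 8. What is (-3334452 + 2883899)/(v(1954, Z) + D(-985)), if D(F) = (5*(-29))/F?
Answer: -88758941/8468074 ≈ -10.482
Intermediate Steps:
Z = 22 (Z = (8 + (-7 - 1*(-1)))*11 = (8 + (-7 + 1))*11 = (8 - 6)*11 = 2*11 = 22)
D(F) = -145/F
v(L, H) = -3 + H*L (v(L, H) = -3 + L*H = -3 + H*L)
(-3334452 + 2883899)/(v(1954, Z) + D(-985)) = (-3334452 + 2883899)/((-3 + 22*1954) - 145/(-985)) = -450553/((-3 + 42988) - 145*(-1/985)) = -450553/(42985 + 29/197) = -450553/8468074/197 = -450553*197/8468074 = -88758941/8468074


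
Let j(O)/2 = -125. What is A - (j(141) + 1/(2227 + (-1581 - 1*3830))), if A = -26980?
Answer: -85108319/3184 ≈ -26730.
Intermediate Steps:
j(O) = -250 (j(O) = 2*(-125) = -250)
A - (j(141) + 1/(2227 + (-1581 - 1*3830))) = -26980 - (-250 + 1/(2227 + (-1581 - 1*3830))) = -26980 - (-250 + 1/(2227 + (-1581 - 3830))) = -26980 - (-250 + 1/(2227 - 5411)) = -26980 - (-250 + 1/(-3184)) = -26980 - (-250 - 1/3184) = -26980 - 1*(-796001/3184) = -26980 + 796001/3184 = -85108319/3184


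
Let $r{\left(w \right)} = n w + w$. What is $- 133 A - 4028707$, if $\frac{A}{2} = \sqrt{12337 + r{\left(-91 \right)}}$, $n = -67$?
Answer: $-4028707 - 266 \sqrt{18343} \approx -4.0647 \cdot 10^{6}$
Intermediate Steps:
$r{\left(w \right)} = - 66 w$ ($r{\left(w \right)} = - 67 w + w = - 66 w$)
$A = 2 \sqrt{18343}$ ($A = 2 \sqrt{12337 - -6006} = 2 \sqrt{12337 + 6006} = 2 \sqrt{18343} \approx 270.87$)
$- 133 A - 4028707 = - 133 \cdot 2 \sqrt{18343} - 4028707 = - 266 \sqrt{18343} - 4028707 = -4028707 - 266 \sqrt{18343}$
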